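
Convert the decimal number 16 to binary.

Using repeated division by 2:
16 ÷ 2 = 8 remainder 0
8 ÷ 2 = 4 remainder 0
4 ÷ 2 = 2 remainder 0
2 ÷ 2 = 1 remainder 0
1 ÷ 2 = 0 remainder 1
Reading remainders bottom to top: 10000



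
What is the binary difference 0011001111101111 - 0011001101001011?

Method 1 - Direct subtraction (column by column from the right: bit − bit − borrow-in; if negative, add 2 and borrow 1 from the next column):
borrow: 0000000000000000
        0011001111101111
-       0011001101001011
------------------------
        0000000010100100

Method 2 - Add two's complement:
Two's complement of 0011001101001011: invert → 1100110010110100, add 1 → 1100110010110101
  0011001111101111
+ 1100110010110101
------------------
 10000000010100100  (end carry out of the top bit = 1)
Discarding the end carry: 0000000010100100
Decimal check:
  0011001111101111 = 8192 + 4096 + 512 + 256 + 128 + 64 + 32 + 8 + 4 + 2 + 1 = 13295
  0011001101001011 = 8192 + 4096 + 512 + 256 + 64 + 8 + 2 + 1 = 13131
  13295 - 13131 = 164, and 0000000010100100 = 128 + 32 + 4 = 164 ✓



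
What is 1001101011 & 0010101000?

AND: 1 only when both bits are 1
  1001101011
& 0010101000
------------
  0000101000
Decimal: 619 & 168 = 40



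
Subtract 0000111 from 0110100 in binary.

Method 1 - Direct subtraction (column by column from the right: bit − bit − borrow-in; if negative, add 2 and borrow 1 from the next column):
borrow: 0011110
        0110100
-       0000111
---------------
        0101101

Method 2 - Add two's complement:
Two's complement of 0000111: invert → 1111000, add 1 → 1111001
  0110100
+ 1111001
---------
 10101101  (end carry out of the top bit = 1)
Discarding the end carry: 0101101
Decimal check:
  0110100 = 32 + 16 + 4 = 52
  0000111 = 4 + 2 + 1 = 7
  52 - 7 = 45, and 0101101 = 32 + 8 + 4 + 1 = 45 ✓



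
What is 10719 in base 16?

Using repeated division by 16 (digits 10–15 are A–F):
10719 ÷ 16 = 669 remainder 15 (F)
669 ÷ 16 = 41 remainder 13 (D)
41 ÷ 16 = 2 remainder 9
2 ÷ 16 = 0 remainder 2
Reading remainders bottom to top: 29DF



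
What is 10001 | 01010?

OR: 1 when either bit is 1
  10001
| 01010
-------
  11011
Decimal: 17 | 10 = 27



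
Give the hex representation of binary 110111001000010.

Group into 4-bit nibbles from right:
  0110 = 6
  1110 = E
  0100 = 4
  0010 = 2
Result: 6E42



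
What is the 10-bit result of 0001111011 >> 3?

Original: 0001111011 (decimal 123)
Shift right by 3 positions
Drop the 3 low bits; fill with zeros on the left
Result: 0000001111 (decimal 15)
Equivalent: 123 >> 3 = 123 ÷ 2^3 = 15



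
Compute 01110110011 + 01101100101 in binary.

Add column by column from the right: bit + bit + carry-in; write the sum mod 2, carry 1 when the sum is 2 or 3.
carry:  11111001110
        01110110011
+       01101100101
-------------------
       011100011000
(the carry out of the leftmost column, 0, becomes the leading bit)
Decimal check:
  01110110011 = 512 + 256 + 128 + 32 + 16 + 2 + 1 = 947
  01101100101 = 512 + 256 + 64 + 32 + 4 + 1 = 869
  947 + 869 = 1816, and 011100011000 = 1024 + 512 + 256 + 16 + 8 = 1816 ✓



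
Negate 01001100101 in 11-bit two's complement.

Original: 01001100101
Step 1 - Invert all bits: 10110011010
Step 2 - Add 1: 10110011011
Verification: 01001100101 + 10110011011 = 100000000000; discarding the end carry (carry out of the top bit) leaves the 11-bit value 00000000000, as required for x + (-x)



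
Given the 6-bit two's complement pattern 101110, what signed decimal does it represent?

Binary: 101110
Sign bit: 1 (negative)
Invert: 010001
Add 1:  010010
Magnitude: 010010 = 16 + 2 = 18
Value: -18



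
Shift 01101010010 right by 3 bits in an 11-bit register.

Original: 01101010010 (decimal 850)
Shift right by 3 positions
Drop the 3 low bits; fill with zeros on the left
Result: 00001101010 (decimal 106)
Equivalent: 850 >> 3 = 850 ÷ 2^3 = 106



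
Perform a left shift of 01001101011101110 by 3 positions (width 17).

Original: 01001101011101110 (decimal 39662)
Shift left by 3 positions
Append 3 zeros on the right and drop the 3 high bits that overflow the 17-bit width
Result: 01101011101110000 (decimal 55152)
Equivalent: 39662 << 3 = 39662 × 2^3 = 317296, truncated to 17 bits = 55152



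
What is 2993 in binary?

Using repeated division by 2:
2993 ÷ 2 = 1496 remainder 1
1496 ÷ 2 = 748 remainder 0
748 ÷ 2 = 374 remainder 0
374 ÷ 2 = 187 remainder 0
187 ÷ 2 = 93 remainder 1
93 ÷ 2 = 46 remainder 1
46 ÷ 2 = 23 remainder 0
23 ÷ 2 = 11 remainder 1
11 ÷ 2 = 5 remainder 1
5 ÷ 2 = 2 remainder 1
2 ÷ 2 = 1 remainder 0
1 ÷ 2 = 0 remainder 1
Reading remainders bottom to top: 101110110001



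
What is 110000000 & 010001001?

AND: 1 only when both bits are 1
  110000000
& 010001001
-----------
  010000000
Decimal: 384 & 137 = 128



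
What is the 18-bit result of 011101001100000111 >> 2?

Original: 011101001100000111 (decimal 119559)
Shift right by 2 positions
Drop the 2 low bits; fill with zeros on the left
Result: 000111010011000001 (decimal 29889)
Equivalent: 119559 >> 2 = 119559 ÷ 2^2 = 29889



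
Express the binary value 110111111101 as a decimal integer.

Sum of powers of 2 for each 1-bit:
2^0 + 2^2 + 2^3 + 2^4 + 2^5 + 2^6 + 2^7 + 2^8 + 2^10 + 2^11
= 1 + 4 + 8 + 16 + 32 + 64 + 128 + 256 + 1024 + 2048
= 3581



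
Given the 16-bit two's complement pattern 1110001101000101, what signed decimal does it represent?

Binary: 1110001101000101
Sign bit: 1 (negative)
Invert: 0001110010111010
Add 1:  0001110010111011
Magnitude: 0001110010111011 = 4096 + 2048 + 1024 + 128 + 32 + 16 + 8 + 2 + 1 = 7355
Value: -7355



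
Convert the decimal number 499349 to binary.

Using repeated division by 2:
499349 ÷ 2 = 249674 remainder 1
249674 ÷ 2 = 124837 remainder 0
124837 ÷ 2 = 62418 remainder 1
62418 ÷ 2 = 31209 remainder 0
31209 ÷ 2 = 15604 remainder 1
15604 ÷ 2 = 7802 remainder 0
7802 ÷ 2 = 3901 remainder 0
3901 ÷ 2 = 1950 remainder 1
1950 ÷ 2 = 975 remainder 0
975 ÷ 2 = 487 remainder 1
487 ÷ 2 = 243 remainder 1
243 ÷ 2 = 121 remainder 1
121 ÷ 2 = 60 remainder 1
60 ÷ 2 = 30 remainder 0
30 ÷ 2 = 15 remainder 0
15 ÷ 2 = 7 remainder 1
7 ÷ 2 = 3 remainder 1
3 ÷ 2 = 1 remainder 1
1 ÷ 2 = 0 remainder 1
Reading remainders bottom to top: 1111001111010010101



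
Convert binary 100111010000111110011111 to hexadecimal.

Group into 4-bit nibbles from right:
  1001 = 9
  1101 = D
  0000 = 0
  1111 = F
  1001 = 9
  1111 = F
Result: 9D0F9F



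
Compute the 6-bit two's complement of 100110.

Original (sign bit 1, negative): 100110
Step 1 - Invert all bits: 011001
Step 2 - Add 1: 011010
Verification: 100110 + 011010 = 1000000; discarding the end carry (carry out of the top bit) leaves the 6-bit value 000000, as required for x + (-x)



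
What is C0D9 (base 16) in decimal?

Expand by place value (powers of 16):
Digit values: C = 12, D = 13
C0D9 = 12 × 16^3 + 0 × 16^2 + 13 × 16^1 + 9 × 16^0
= 12 × 4096 + 0 × 256 + 13 × 16 + 9 × 1
= 49152 + 0 + 208 + 9
= 49369



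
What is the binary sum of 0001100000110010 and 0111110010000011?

Add column by column from the right: bit + bit + carry-in; write the sum mod 2, carry 1 when the sum is 2 or 3.
carry:  1111000000000100
        0001100000110010
+       0111110010000011
------------------------
       01001010010110101
(the carry out of the leftmost column, 0, becomes the leading bit)
Decimal check:
  0001100000110010 = 4096 + 2048 + 32 + 16 + 2 = 6194
  0111110010000011 = 16384 + 8192 + 4096 + 2048 + 1024 + 128 + 2 + 1 = 31875
  6194 + 31875 = 38069, and 01001010010110101 = 32768 + 4096 + 1024 + 128 + 32 + 16 + 4 + 1 = 38069 ✓



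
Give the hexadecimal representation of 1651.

Using repeated division by 16 (digits 10–15 are A–F):
1651 ÷ 16 = 103 remainder 3
103 ÷ 16 = 6 remainder 7
6 ÷ 16 = 0 remainder 6
Reading remainders bottom to top: 673



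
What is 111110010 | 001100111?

OR: 1 when either bit is 1
  111110010
| 001100111
-----------
  111110111
Decimal: 498 | 103 = 503



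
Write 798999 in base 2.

Using repeated division by 2:
798999 ÷ 2 = 399499 remainder 1
399499 ÷ 2 = 199749 remainder 1
199749 ÷ 2 = 99874 remainder 1
99874 ÷ 2 = 49937 remainder 0
49937 ÷ 2 = 24968 remainder 1
24968 ÷ 2 = 12484 remainder 0
12484 ÷ 2 = 6242 remainder 0
6242 ÷ 2 = 3121 remainder 0
3121 ÷ 2 = 1560 remainder 1
1560 ÷ 2 = 780 remainder 0
780 ÷ 2 = 390 remainder 0
390 ÷ 2 = 195 remainder 0
195 ÷ 2 = 97 remainder 1
97 ÷ 2 = 48 remainder 1
48 ÷ 2 = 24 remainder 0
24 ÷ 2 = 12 remainder 0
12 ÷ 2 = 6 remainder 0
6 ÷ 2 = 3 remainder 0
3 ÷ 2 = 1 remainder 1
1 ÷ 2 = 0 remainder 1
Reading remainders bottom to top: 11000011000100010111



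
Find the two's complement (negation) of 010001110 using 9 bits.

Original: 010001110
Step 1 - Invert all bits: 101110001
Step 2 - Add 1: 101110010
Verification: 010001110 + 101110010 = 1000000000; discarding the end carry (carry out of the top bit) leaves the 9-bit value 000000000, as required for x + (-x)



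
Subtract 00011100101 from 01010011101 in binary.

Method 1 - Direct subtraction (column by column from the right: bit − bit − borrow-in; if negative, add 2 and borrow 1 from the next column):
borrow: 01111000000
        01010011101
-       00011100101
-------------------
        00110111000

Method 2 - Add two's complement:
Two's complement of 00011100101: invert → 11100011010, add 1 → 11100011011
  01010011101
+ 11100011011
-------------
 100110111000  (end carry out of the top bit = 1)
Discarding the end carry: 00110111000
Decimal check:
  01010011101 = 512 + 128 + 16 + 8 + 4 + 1 = 669
  00011100101 = 128 + 64 + 32 + 4 + 1 = 229
  669 - 229 = 440, and 00110111000 = 256 + 128 + 32 + 16 + 8 = 440 ✓



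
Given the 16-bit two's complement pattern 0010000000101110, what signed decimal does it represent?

Binary: 0010000000101110
Sign bit: 0 (non-negative)
Read directly as an unsigned value:
0010000000101110 = 8192 + 32 + 8 + 4 + 2 = 8238
Value: 8238



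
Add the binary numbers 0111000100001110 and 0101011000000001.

Add column by column from the right: bit + bit + carry-in; write the sum mod 2, carry 1 when the sum is 2 or 3.
carry:  1110000000000000
        0111000100001110
+       0101011000000001
------------------------
       01100011100001111
(the carry out of the leftmost column, 0, becomes the leading bit)
Decimal check:
  0111000100001110 = 16384 + 8192 + 4096 + 256 + 8 + 4 + 2 = 28942
  0101011000000001 = 16384 + 4096 + 1024 + 512 + 1 = 22017
  28942 + 22017 = 50959, and 01100011100001111 = 32768 + 16384 + 1024 + 512 + 256 + 8 + 4 + 2 + 1 = 50959 ✓



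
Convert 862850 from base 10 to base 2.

Using repeated division by 2:
862850 ÷ 2 = 431425 remainder 0
431425 ÷ 2 = 215712 remainder 1
215712 ÷ 2 = 107856 remainder 0
107856 ÷ 2 = 53928 remainder 0
53928 ÷ 2 = 26964 remainder 0
26964 ÷ 2 = 13482 remainder 0
13482 ÷ 2 = 6741 remainder 0
6741 ÷ 2 = 3370 remainder 1
3370 ÷ 2 = 1685 remainder 0
1685 ÷ 2 = 842 remainder 1
842 ÷ 2 = 421 remainder 0
421 ÷ 2 = 210 remainder 1
210 ÷ 2 = 105 remainder 0
105 ÷ 2 = 52 remainder 1
52 ÷ 2 = 26 remainder 0
26 ÷ 2 = 13 remainder 0
13 ÷ 2 = 6 remainder 1
6 ÷ 2 = 3 remainder 0
3 ÷ 2 = 1 remainder 1
1 ÷ 2 = 0 remainder 1
Reading remainders bottom to top: 11010010101010000010



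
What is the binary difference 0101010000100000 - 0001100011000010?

Method 1 - Direct subtraction (column by column from the right: bit − bit − borrow-in; if negative, add 2 and borrow 1 from the next column):
borrow: 0111011110111100
        0101010000100000
-       0001100011000010
------------------------
        0011101101011110

Method 2 - Add two's complement:
Two's complement of 0001100011000010: invert → 1110011100111101, add 1 → 1110011100111110
  0101010000100000
+ 1110011100111110
------------------
 10011101101011110  (end carry out of the top bit = 1)
Discarding the end carry: 0011101101011110
Decimal check:
  0101010000100000 = 16384 + 4096 + 1024 + 32 = 21536
  0001100011000010 = 4096 + 2048 + 128 + 64 + 2 = 6338
  21536 - 6338 = 15198, and 0011101101011110 = 8192 + 4096 + 2048 + 512 + 256 + 64 + 16 + 8 + 4 + 2 = 15198 ✓



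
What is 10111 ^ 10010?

XOR: 1 when bits differ
  10111
^ 10010
-------
  00101
Decimal: 23 ^ 18 = 5



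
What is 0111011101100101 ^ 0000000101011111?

XOR: 1 when bits differ
  0111011101100101
^ 0000000101011111
------------------
  0111011000111010
Decimal: 30565 ^ 351 = 30266



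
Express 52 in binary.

Using repeated division by 2:
52 ÷ 2 = 26 remainder 0
26 ÷ 2 = 13 remainder 0
13 ÷ 2 = 6 remainder 1
6 ÷ 2 = 3 remainder 0
3 ÷ 2 = 1 remainder 1
1 ÷ 2 = 0 remainder 1
Reading remainders bottom to top: 110100



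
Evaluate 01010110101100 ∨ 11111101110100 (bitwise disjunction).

OR: 1 when either bit is 1
  01010110101100
| 11111101110100
----------------
  11111111111100
Decimal: 5548 | 16244 = 16380



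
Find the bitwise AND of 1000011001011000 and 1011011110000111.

AND: 1 only when both bits are 1
  1000011001011000
& 1011011110000111
------------------
  1000011000000000
Decimal: 34392 & 46983 = 34304



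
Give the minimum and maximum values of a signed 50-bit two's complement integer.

For 50-bit two's complement:
Minimum: -2^49 = -562949953421312
Maximum: 2^49 - 1 = 562949953421311



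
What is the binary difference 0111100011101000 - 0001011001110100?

Method 1 - Direct subtraction (column by column from the right: bit − bit − borrow-in; if negative, add 2 and borrow 1 from the next column):
borrow: 0000110011101000
        0111100011101000
-       0001011001110100
------------------------
        0110001001110100

Method 2 - Add two's complement:
Two's complement of 0001011001110100: invert → 1110100110001011, add 1 → 1110100110001100
  0111100011101000
+ 1110100110001100
------------------
 10110001001110100  (end carry out of the top bit = 1)
Discarding the end carry: 0110001001110100
Decimal check:
  0111100011101000 = 16384 + 8192 + 4096 + 2048 + 128 + 64 + 32 + 8 = 30952
  0001011001110100 = 4096 + 1024 + 512 + 64 + 32 + 16 + 4 = 5748
  30952 - 5748 = 25204, and 0110001001110100 = 16384 + 8192 + 512 + 64 + 32 + 16 + 4 = 25204 ✓



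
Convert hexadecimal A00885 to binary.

Convert each hex digit to 4 bits:
  A = 1010
  0 = 0000
  0 = 0000
  8 = 1000
  8 = 1000
  5 = 0101
Concatenate: 101000000000100010000101



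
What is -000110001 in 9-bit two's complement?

Original: 000110001
Step 1 - Invert all bits: 111001110
Step 2 - Add 1: 111001111
Verification: 000110001 + 111001111 = 1000000000; discarding the end carry (carry out of the top bit) leaves the 9-bit value 000000000, as required for x + (-x)



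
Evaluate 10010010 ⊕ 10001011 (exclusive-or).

XOR: 1 when bits differ
  10010010
^ 10001011
----------
  00011001
Decimal: 146 ^ 139 = 25



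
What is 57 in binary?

Using repeated division by 2:
57 ÷ 2 = 28 remainder 1
28 ÷ 2 = 14 remainder 0
14 ÷ 2 = 7 remainder 0
7 ÷ 2 = 3 remainder 1
3 ÷ 2 = 1 remainder 1
1 ÷ 2 = 0 remainder 1
Reading remainders bottom to top: 111001



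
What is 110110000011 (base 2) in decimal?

Sum of powers of 2 for each 1-bit:
2^0 + 2^1 + 2^7 + 2^8 + 2^10 + 2^11
= 1 + 2 + 128 + 256 + 1024 + 2048
= 3459



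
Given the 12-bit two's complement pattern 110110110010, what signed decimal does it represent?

Binary: 110110110010
Sign bit: 1 (negative)
Invert: 001001001101
Add 1:  001001001110
Magnitude: 001001001110 = 512 + 64 + 8 + 4 + 2 = 590
Value: -590



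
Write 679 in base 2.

Using repeated division by 2:
679 ÷ 2 = 339 remainder 1
339 ÷ 2 = 169 remainder 1
169 ÷ 2 = 84 remainder 1
84 ÷ 2 = 42 remainder 0
42 ÷ 2 = 21 remainder 0
21 ÷ 2 = 10 remainder 1
10 ÷ 2 = 5 remainder 0
5 ÷ 2 = 2 remainder 1
2 ÷ 2 = 1 remainder 0
1 ÷ 2 = 0 remainder 1
Reading remainders bottom to top: 1010100111



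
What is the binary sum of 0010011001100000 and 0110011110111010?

Add column by column from the right: bit + bit + carry-in; write the sum mod 2, carry 1 when the sum is 2 or 3.
carry:  1100111111000000
        0010011001100000
+       0110011110111010
------------------------
       01000111000011010
(the carry out of the leftmost column, 0, becomes the leading bit)
Decimal check:
  0010011001100000 = 8192 + 1024 + 512 + 64 + 32 = 9824
  0110011110111010 = 16384 + 8192 + 1024 + 512 + 256 + 128 + 32 + 16 + 8 + 2 = 26554
  9824 + 26554 = 36378, and 01000111000011010 = 32768 + 2048 + 1024 + 512 + 16 + 8 + 2 = 36378 ✓



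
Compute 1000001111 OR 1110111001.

OR: 1 when either bit is 1
  1000001111
| 1110111001
------------
  1110111111
Decimal: 527 | 953 = 959



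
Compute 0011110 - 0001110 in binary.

Method 1 - Direct subtraction (column by column from the right: bit − bit − borrow-in; if negative, add 2 and borrow 1 from the next column):
borrow: 0000000
        0011110
-       0001110
---------------
        0010000

Method 2 - Add two's complement:
Two's complement of 0001110: invert → 1110001, add 1 → 1110010
  0011110
+ 1110010
---------
 10010000  (end carry out of the top bit = 1)
Discarding the end carry: 0010000
Decimal check:
  0011110 = 16 + 8 + 4 + 2 = 30
  0001110 = 8 + 4 + 2 = 14
  30 - 14 = 16, and 0010000 = 16 ✓



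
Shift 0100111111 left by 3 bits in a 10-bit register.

Original: 0100111111 (decimal 319)
Shift left by 3 positions
Append 3 zeros on the right and drop the 3 high bits that overflow the 10-bit width
Result: 0111111000 (decimal 504)
Equivalent: 319 << 3 = 319 × 2^3 = 2552, truncated to 10 bits = 504



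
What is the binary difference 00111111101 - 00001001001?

Method 1 - Direct subtraction (column by column from the right: bit − bit − borrow-in; if negative, add 2 and borrow 1 from the next column):
borrow: 00000000000
        00111111101
-       00001001001
-------------------
        00110110100

Method 2 - Add two's complement:
Two's complement of 00001001001: invert → 11110110110, add 1 → 11110110111
  00111111101
+ 11110110111
-------------
 100110110100  (end carry out of the top bit = 1)
Discarding the end carry: 00110110100
Decimal check:
  00111111101 = 256 + 128 + 64 + 32 + 16 + 8 + 4 + 1 = 509
  00001001001 = 64 + 8 + 1 = 73
  509 - 73 = 436, and 00110110100 = 256 + 128 + 32 + 16 + 4 = 436 ✓



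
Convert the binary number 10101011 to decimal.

Sum of powers of 2 for each 1-bit:
2^0 + 2^1 + 2^3 + 2^5 + 2^7
= 1 + 2 + 8 + 32 + 128
= 171



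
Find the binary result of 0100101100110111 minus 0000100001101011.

Method 1 - Direct subtraction (column by column from the right: bit − bit − borrow-in; if negative, add 2 and borrow 1 from the next column):
borrow: 0000000110010000
        0100101100110111
-       0000100001101011
------------------------
        0100001011001100

Method 2 - Add two's complement:
Two's complement of 0000100001101011: invert → 1111011110010100, add 1 → 1111011110010101
  0100101100110111
+ 1111011110010101
------------------
 10100001011001100  (end carry out of the top bit = 1)
Discarding the end carry: 0100001011001100
Decimal check:
  0100101100110111 = 16384 + 2048 + 512 + 256 + 32 + 16 + 4 + 2 + 1 = 19255
  0000100001101011 = 2048 + 64 + 32 + 8 + 2 + 1 = 2155
  19255 - 2155 = 17100, and 0100001011001100 = 16384 + 512 + 128 + 64 + 8 + 4 = 17100 ✓



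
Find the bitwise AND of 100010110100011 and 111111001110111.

AND: 1 only when both bits are 1
  100010110100011
& 111111001110111
-----------------
  100010000100011
Decimal: 17827 & 32375 = 17443



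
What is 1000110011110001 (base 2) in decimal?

Sum of powers of 2 for each 1-bit:
2^0 + 2^4 + 2^5 + 2^6 + 2^7 + 2^10 + 2^11 + 2^15
= 1 + 16 + 32 + 64 + 128 + 1024 + 2048 + 32768
= 36081



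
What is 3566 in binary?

Using repeated division by 2:
3566 ÷ 2 = 1783 remainder 0
1783 ÷ 2 = 891 remainder 1
891 ÷ 2 = 445 remainder 1
445 ÷ 2 = 222 remainder 1
222 ÷ 2 = 111 remainder 0
111 ÷ 2 = 55 remainder 1
55 ÷ 2 = 27 remainder 1
27 ÷ 2 = 13 remainder 1
13 ÷ 2 = 6 remainder 1
6 ÷ 2 = 3 remainder 0
3 ÷ 2 = 1 remainder 1
1 ÷ 2 = 0 remainder 1
Reading remainders bottom to top: 110111101110



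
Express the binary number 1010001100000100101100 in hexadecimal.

Group into 4-bit nibbles from right:
  0010 = 2
  1000 = 8
  1100 = C
  0001 = 1
  0010 = 2
  1100 = C
Result: 28C12C



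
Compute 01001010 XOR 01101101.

XOR: 1 when bits differ
  01001010
^ 01101101
----------
  00100111
Decimal: 74 ^ 109 = 39



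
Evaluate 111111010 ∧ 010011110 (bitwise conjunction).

AND: 1 only when both bits are 1
  111111010
& 010011110
-----------
  010011010
Decimal: 506 & 158 = 154



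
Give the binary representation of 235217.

Using repeated division by 2:
235217 ÷ 2 = 117608 remainder 1
117608 ÷ 2 = 58804 remainder 0
58804 ÷ 2 = 29402 remainder 0
29402 ÷ 2 = 14701 remainder 0
14701 ÷ 2 = 7350 remainder 1
7350 ÷ 2 = 3675 remainder 0
3675 ÷ 2 = 1837 remainder 1
1837 ÷ 2 = 918 remainder 1
918 ÷ 2 = 459 remainder 0
459 ÷ 2 = 229 remainder 1
229 ÷ 2 = 114 remainder 1
114 ÷ 2 = 57 remainder 0
57 ÷ 2 = 28 remainder 1
28 ÷ 2 = 14 remainder 0
14 ÷ 2 = 7 remainder 0
7 ÷ 2 = 3 remainder 1
3 ÷ 2 = 1 remainder 1
1 ÷ 2 = 0 remainder 1
Reading remainders bottom to top: 111001011011010001



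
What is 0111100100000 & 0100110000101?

AND: 1 only when both bits are 1
  0111100100000
& 0100110000101
---------------
  0100100000000
Decimal: 3872 & 2437 = 2304



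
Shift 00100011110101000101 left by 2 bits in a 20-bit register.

Original: 00100011110101000101 (decimal 146757)
Shift left by 2 positions
Append 2 zeros on the right
Result: 10001111010100010100 (decimal 587028)
Equivalent: 146757 << 2 = 146757 × 2^2 = 587028



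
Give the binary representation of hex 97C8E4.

Convert each hex digit to 4 bits:
  9 = 1001
  7 = 0111
  C = 1100
  8 = 1000
  E = 1110
  4 = 0100
Concatenate: 100101111100100011100100



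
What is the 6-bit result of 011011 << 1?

Original: 011011 (decimal 27)
Shift left by 1 position
Append 1 zero on the right
Result: 110110 (decimal 54)
Equivalent: 27 << 1 = 27 × 2^1 = 54



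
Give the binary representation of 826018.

Using repeated division by 2:
826018 ÷ 2 = 413009 remainder 0
413009 ÷ 2 = 206504 remainder 1
206504 ÷ 2 = 103252 remainder 0
103252 ÷ 2 = 51626 remainder 0
51626 ÷ 2 = 25813 remainder 0
25813 ÷ 2 = 12906 remainder 1
12906 ÷ 2 = 6453 remainder 0
6453 ÷ 2 = 3226 remainder 1
3226 ÷ 2 = 1613 remainder 0
1613 ÷ 2 = 806 remainder 1
806 ÷ 2 = 403 remainder 0
403 ÷ 2 = 201 remainder 1
201 ÷ 2 = 100 remainder 1
100 ÷ 2 = 50 remainder 0
50 ÷ 2 = 25 remainder 0
25 ÷ 2 = 12 remainder 1
12 ÷ 2 = 6 remainder 0
6 ÷ 2 = 3 remainder 0
3 ÷ 2 = 1 remainder 1
1 ÷ 2 = 0 remainder 1
Reading remainders bottom to top: 11001001101010100010



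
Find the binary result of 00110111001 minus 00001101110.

Method 1 - Direct subtraction (column by column from the right: bit − bit − borrow-in; if negative, add 2 and borrow 1 from the next column):
borrow: 00010011100
        00110111001
-       00001101110
-------------------
        00101001011

Method 2 - Add two's complement:
Two's complement of 00001101110: invert → 11110010001, add 1 → 11110010010
  00110111001
+ 11110010010
-------------
 100101001011  (end carry out of the top bit = 1)
Discarding the end carry: 00101001011
Decimal check:
  00110111001 = 256 + 128 + 32 + 16 + 8 + 1 = 441
  00001101110 = 64 + 32 + 8 + 4 + 2 = 110
  441 - 110 = 331, and 00101001011 = 256 + 64 + 8 + 2 + 1 = 331 ✓



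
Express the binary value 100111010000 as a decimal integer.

Sum of powers of 2 for each 1-bit:
2^4 + 2^6 + 2^7 + 2^8 + 2^11
= 16 + 64 + 128 + 256 + 2048
= 2512



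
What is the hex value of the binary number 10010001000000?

Group into 4-bit nibbles from right:
  0010 = 2
  0100 = 4
  0100 = 4
  0000 = 0
Result: 2440



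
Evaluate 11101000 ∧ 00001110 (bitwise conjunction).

AND: 1 only when both bits are 1
  11101000
& 00001110
----------
  00001000
Decimal: 232 & 14 = 8



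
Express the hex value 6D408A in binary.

Convert each hex digit to 4 bits:
  6 = 0110
  D = 1101
  4 = 0100
  0 = 0000
  8 = 1000
  A = 1010
Concatenate: 011011010100000010001010



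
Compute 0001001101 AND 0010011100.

AND: 1 only when both bits are 1
  0001001101
& 0010011100
------------
  0000001100
Decimal: 77 & 156 = 12



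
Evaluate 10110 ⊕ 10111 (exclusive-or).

XOR: 1 when bits differ
  10110
^ 10111
-------
  00001
Decimal: 22 ^ 23 = 1



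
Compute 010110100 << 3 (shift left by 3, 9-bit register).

Original: 010110100 (decimal 180)
Shift left by 3 positions
Append 3 zeros on the right and drop the 3 high bits that overflow the 9-bit width
Result: 110100000 (decimal 416)
Equivalent: 180 << 3 = 180 × 2^3 = 1440, truncated to 9 bits = 416



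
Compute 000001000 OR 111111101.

OR: 1 when either bit is 1
  000001000
| 111111101
-----------
  111111101
Decimal: 8 | 509 = 509



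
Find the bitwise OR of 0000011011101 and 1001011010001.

OR: 1 when either bit is 1
  0000011011101
| 1001011010001
---------------
  1001011011101
Decimal: 221 | 4817 = 4829



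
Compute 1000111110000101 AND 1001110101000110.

AND: 1 only when both bits are 1
  1000111110000101
& 1001110101000110
------------------
  1000110100000100
Decimal: 36741 & 40262 = 36100



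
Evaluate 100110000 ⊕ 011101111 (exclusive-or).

XOR: 1 when bits differ
  100110000
^ 011101111
-----------
  111011111
Decimal: 304 ^ 239 = 479



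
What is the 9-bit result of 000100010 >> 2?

Original: 000100010 (decimal 34)
Shift right by 2 positions
Drop the 2 low bits; fill with zeros on the left
Result: 000001000 (decimal 8)
Equivalent: 34 >> 2 = 34 ÷ 2^2 = 8



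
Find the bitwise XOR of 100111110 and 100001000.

XOR: 1 when bits differ
  100111110
^ 100001000
-----------
  000110110
Decimal: 318 ^ 264 = 54



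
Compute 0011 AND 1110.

AND: 1 only when both bits are 1
  0011
& 1110
------
  0010
Decimal: 3 & 14 = 2



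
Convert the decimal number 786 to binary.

Using repeated division by 2:
786 ÷ 2 = 393 remainder 0
393 ÷ 2 = 196 remainder 1
196 ÷ 2 = 98 remainder 0
98 ÷ 2 = 49 remainder 0
49 ÷ 2 = 24 remainder 1
24 ÷ 2 = 12 remainder 0
12 ÷ 2 = 6 remainder 0
6 ÷ 2 = 3 remainder 0
3 ÷ 2 = 1 remainder 1
1 ÷ 2 = 0 remainder 1
Reading remainders bottom to top: 1100010010



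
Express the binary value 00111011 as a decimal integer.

Sum of powers of 2 for each 1-bit:
2^0 + 2^1 + 2^3 + 2^4 + 2^5
= 1 + 2 + 8 + 16 + 32
= 59



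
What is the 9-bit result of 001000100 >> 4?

Original: 001000100 (decimal 68)
Shift right by 4 positions
Drop the 4 low bits; fill with zeros on the left
Result: 000000100 (decimal 4)
Equivalent: 68 >> 4 = 68 ÷ 2^4 = 4



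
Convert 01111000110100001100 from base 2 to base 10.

Sum of powers of 2 for each 1-bit:
2^2 + 2^3 + 2^8 + 2^10 + 2^11 + 2^15 + 2^16 + 2^17 + 2^18
= 4 + 8 + 256 + 1024 + 2048 + 32768 + 65536 + 131072 + 262144
= 494860



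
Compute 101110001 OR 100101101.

OR: 1 when either bit is 1
  101110001
| 100101101
-----------
  101111101
Decimal: 369 | 301 = 381



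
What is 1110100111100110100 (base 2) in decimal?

Sum of powers of 2 for each 1-bit:
2^2 + 2^4 + 2^5 + 2^8 + 2^9 + 2^10 + 2^11 + 2^14 + 2^16 + 2^17 + 2^18
= 4 + 16 + 32 + 256 + 512 + 1024 + 2048 + 16384 + 65536 + 131072 + 262144
= 479028



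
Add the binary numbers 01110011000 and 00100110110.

Add column by column from the right: bit + bit + carry-in; write the sum mod 2, carry 1 when the sum is 2 or 3.
carry:  11001100000
        01110011000
+       00100110110
-------------------
       010011001110
(the carry out of the leftmost column, 0, becomes the leading bit)
Decimal check:
  01110011000 = 512 + 256 + 128 + 16 + 8 = 920
  00100110110 = 256 + 32 + 16 + 4 + 2 = 310
  920 + 310 = 1230, and 010011001110 = 1024 + 128 + 64 + 8 + 4 + 2 = 1230 ✓



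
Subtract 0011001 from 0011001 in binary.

Method 1 - Direct subtraction (column by column from the right: bit − bit − borrow-in; if negative, add 2 and borrow 1 from the next column):
borrow: 0000000
        0011001
-       0011001
---------------
        0000000

Method 2 - Add two's complement:
Two's complement of 0011001: invert → 1100110, add 1 → 1100111
  0011001
+ 1100111
---------
 10000000  (end carry out of the top bit = 1)
Discarding the end carry: 0000000
Decimal check:
  0011001 = 16 + 8 + 1 = 25
  0011001 = 16 + 8 + 1 = 25
  25 - 25 = 0, and 0000000 = 0 ✓



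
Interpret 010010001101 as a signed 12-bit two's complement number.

Binary: 010010001101
Sign bit: 0 (non-negative)
Read directly as an unsigned value:
010010001101 = 1024 + 128 + 8 + 4 + 1 = 1165
Value: 1165



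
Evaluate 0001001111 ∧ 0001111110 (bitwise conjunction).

AND: 1 only when both bits are 1
  0001001111
& 0001111110
------------
  0001001110
Decimal: 79 & 126 = 78



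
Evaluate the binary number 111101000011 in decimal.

Sum of powers of 2 for each 1-bit:
2^0 + 2^1 + 2^6 + 2^8 + 2^9 + 2^10 + 2^11
= 1 + 2 + 64 + 256 + 512 + 1024 + 2048
= 3907



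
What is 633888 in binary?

Using repeated division by 2:
633888 ÷ 2 = 316944 remainder 0
316944 ÷ 2 = 158472 remainder 0
158472 ÷ 2 = 79236 remainder 0
79236 ÷ 2 = 39618 remainder 0
39618 ÷ 2 = 19809 remainder 0
19809 ÷ 2 = 9904 remainder 1
9904 ÷ 2 = 4952 remainder 0
4952 ÷ 2 = 2476 remainder 0
2476 ÷ 2 = 1238 remainder 0
1238 ÷ 2 = 619 remainder 0
619 ÷ 2 = 309 remainder 1
309 ÷ 2 = 154 remainder 1
154 ÷ 2 = 77 remainder 0
77 ÷ 2 = 38 remainder 1
38 ÷ 2 = 19 remainder 0
19 ÷ 2 = 9 remainder 1
9 ÷ 2 = 4 remainder 1
4 ÷ 2 = 2 remainder 0
2 ÷ 2 = 1 remainder 0
1 ÷ 2 = 0 remainder 1
Reading remainders bottom to top: 10011010110000100000



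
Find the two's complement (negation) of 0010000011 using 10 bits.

Original: 0010000011
Step 1 - Invert all bits: 1101111100
Step 2 - Add 1: 1101111101
Verification: 0010000011 + 1101111101 = 10000000000; discarding the end carry (carry out of the top bit) leaves the 10-bit value 0000000000, as required for x + (-x)



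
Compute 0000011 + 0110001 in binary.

Add column by column from the right: bit + bit + carry-in; write the sum mod 2, carry 1 when the sum is 2 or 3.
carry:  0000110
        0000011
+       0110001
---------------
       00110100
(the carry out of the leftmost column, 0, becomes the leading bit)
Decimal check:
  0000011 = 2 + 1 = 3
  0110001 = 32 + 16 + 1 = 49
  3 + 49 = 52, and 00110100 = 32 + 16 + 4 = 52 ✓



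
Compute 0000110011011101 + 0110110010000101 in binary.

Add column by column from the right: bit + bit + carry-in; write the sum mod 2, carry 1 when the sum is 2 or 3.
carry:  0001100100111010
        0000110011011101
+       0110110010000101
------------------------
       00111100101100010
(the carry out of the leftmost column, 0, becomes the leading bit)
Decimal check:
  0000110011011101 = 2048 + 1024 + 128 + 64 + 16 + 8 + 4 + 1 = 3293
  0110110010000101 = 16384 + 8192 + 2048 + 1024 + 128 + 4 + 1 = 27781
  3293 + 27781 = 31074, and 00111100101100010 = 16384 + 8192 + 4096 + 2048 + 256 + 64 + 32 + 2 = 31074 ✓



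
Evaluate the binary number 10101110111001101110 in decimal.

Sum of powers of 2 for each 1-bit:
2^1 + 2^2 + 2^3 + 2^5 + 2^6 + 2^9 + 2^10 + 2^11 + 2^13 + 2^14 + 2^15 + 2^17 + 2^19
= 2 + 4 + 8 + 32 + 64 + 512 + 1024 + 2048 + 8192 + 16384 + 32768 + 131072 + 524288
= 716398



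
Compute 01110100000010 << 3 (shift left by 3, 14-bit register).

Original: 01110100000010 (decimal 7426)
Shift left by 3 positions
Append 3 zeros on the right and drop the 3 high bits that overflow the 14-bit width
Result: 10100000010000 (decimal 10256)
Equivalent: 7426 << 3 = 7426 × 2^3 = 59408, truncated to 14 bits = 10256



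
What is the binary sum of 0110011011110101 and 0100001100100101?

Add column by column from the right: bit + bit + carry-in; write the sum mod 2, carry 1 when the sum is 2 or 3.
carry:  1000111111001010
        0110011011110101
+       0100001100100101
------------------------
       01010101000011010
(the carry out of the leftmost column, 0, becomes the leading bit)
Decimal check:
  0110011011110101 = 16384 + 8192 + 1024 + 512 + 128 + 64 + 32 + 16 + 4 + 1 = 26357
  0100001100100101 = 16384 + 512 + 256 + 32 + 4 + 1 = 17189
  26357 + 17189 = 43546, and 01010101000011010 = 32768 + 8192 + 2048 + 512 + 16 + 8 + 2 = 43546 ✓



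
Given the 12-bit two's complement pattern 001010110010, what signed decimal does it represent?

Binary: 001010110010
Sign bit: 0 (non-negative)
Read directly as an unsigned value:
001010110010 = 512 + 128 + 32 + 16 + 2 = 690
Value: 690



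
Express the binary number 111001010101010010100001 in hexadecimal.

Group into 4-bit nibbles from right:
  1110 = E
  0101 = 5
  0101 = 5
  0100 = 4
  1010 = A
  0001 = 1
Result: E554A1



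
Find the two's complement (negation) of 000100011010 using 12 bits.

Original: 000100011010
Step 1 - Invert all bits: 111011100101
Step 2 - Add 1: 111011100110
Verification: 000100011010 + 111011100110 = 1000000000000; discarding the end carry (carry out of the top bit) leaves the 12-bit value 000000000000, as required for x + (-x)



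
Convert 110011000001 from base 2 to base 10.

Sum of powers of 2 for each 1-bit:
2^0 + 2^6 + 2^7 + 2^10 + 2^11
= 1 + 64 + 128 + 1024 + 2048
= 3265



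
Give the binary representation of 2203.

Using repeated division by 2:
2203 ÷ 2 = 1101 remainder 1
1101 ÷ 2 = 550 remainder 1
550 ÷ 2 = 275 remainder 0
275 ÷ 2 = 137 remainder 1
137 ÷ 2 = 68 remainder 1
68 ÷ 2 = 34 remainder 0
34 ÷ 2 = 17 remainder 0
17 ÷ 2 = 8 remainder 1
8 ÷ 2 = 4 remainder 0
4 ÷ 2 = 2 remainder 0
2 ÷ 2 = 1 remainder 0
1 ÷ 2 = 0 remainder 1
Reading remainders bottom to top: 100010011011



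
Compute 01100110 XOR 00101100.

XOR: 1 when bits differ
  01100110
^ 00101100
----------
  01001010
Decimal: 102 ^ 44 = 74



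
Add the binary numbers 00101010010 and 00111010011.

Add column by column from the right: bit + bit + carry-in; write the sum mod 2, carry 1 when the sum is 2 or 3.
carry:  01110100100
        00101010010
+       00111010011
-------------------
       001100100101
(the carry out of the leftmost column, 0, becomes the leading bit)
Decimal check:
  00101010010 = 256 + 64 + 16 + 2 = 338
  00111010011 = 256 + 128 + 64 + 16 + 2 + 1 = 467
  338 + 467 = 805, and 001100100101 = 512 + 256 + 32 + 4 + 1 = 805 ✓



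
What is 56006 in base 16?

Using repeated division by 16 (digits 10–15 are A–F):
56006 ÷ 16 = 3500 remainder 6
3500 ÷ 16 = 218 remainder 12 (C)
218 ÷ 16 = 13 remainder 10 (A)
13 ÷ 16 = 0 remainder 13 (D)
Reading remainders bottom to top: DAC6



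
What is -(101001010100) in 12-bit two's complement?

Original (sign bit 1, negative): 101001010100
Step 1 - Invert all bits: 010110101011
Step 2 - Add 1: 010110101100
Verification: 101001010100 + 010110101100 = 1000000000000; discarding the end carry (carry out of the top bit) leaves the 12-bit value 000000000000, as required for x + (-x)



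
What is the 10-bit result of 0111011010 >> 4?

Original: 0111011010 (decimal 474)
Shift right by 4 positions
Drop the 4 low bits; fill with zeros on the left
Result: 0000011101 (decimal 29)
Equivalent: 474 >> 4 = 474 ÷ 2^4 = 29



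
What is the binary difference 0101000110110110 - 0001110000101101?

Method 1 - Direct subtraction (column by column from the right: bit − bit − borrow-in; if negative, add 2 and borrow 1 from the next column):
borrow: 0111100000010010
        0101000110110110
-       0001110000101101
------------------------
        0011010110001001

Method 2 - Add two's complement:
Two's complement of 0001110000101101: invert → 1110001111010010, add 1 → 1110001111010011
  0101000110110110
+ 1110001111010011
------------------
 10011010110001001  (end carry out of the top bit = 1)
Discarding the end carry: 0011010110001001
Decimal check:
  0101000110110110 = 16384 + 4096 + 256 + 128 + 32 + 16 + 4 + 2 = 20918
  0001110000101101 = 4096 + 2048 + 1024 + 32 + 8 + 4 + 1 = 7213
  20918 - 7213 = 13705, and 0011010110001001 = 8192 + 4096 + 1024 + 256 + 128 + 8 + 1 = 13705 ✓



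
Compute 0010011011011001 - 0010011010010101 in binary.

Method 1 - Direct subtraction (column by column from the right: bit − bit − borrow-in; if negative, add 2 and borrow 1 from the next column):
borrow: 0000000000001000
        0010011011011001
-       0010011010010101
------------------------
        0000000001000100

Method 2 - Add two's complement:
Two's complement of 0010011010010101: invert → 1101100101101010, add 1 → 1101100101101011
  0010011011011001
+ 1101100101101011
------------------
 10000000001000100  (end carry out of the top bit = 1)
Discarding the end carry: 0000000001000100
Decimal check:
  0010011011011001 = 8192 + 1024 + 512 + 128 + 64 + 16 + 8 + 1 = 9945
  0010011010010101 = 8192 + 1024 + 512 + 128 + 16 + 4 + 1 = 9877
  9945 - 9877 = 68, and 0000000001000100 = 64 + 4 = 68 ✓



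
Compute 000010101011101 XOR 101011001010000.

XOR: 1 when bits differ
  000010101011101
^ 101011001010000
-----------------
  101001100001101
Decimal: 1373 ^ 22096 = 21261



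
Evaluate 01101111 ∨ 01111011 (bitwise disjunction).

OR: 1 when either bit is 1
  01101111
| 01111011
----------
  01111111
Decimal: 111 | 123 = 127



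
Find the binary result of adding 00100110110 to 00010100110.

Add column by column from the right: bit + bit + carry-in; write the sum mod 2, carry 1 when the sum is 2 or 3.
carry:  00001001100
        00100110110
+       00010100110
-------------------
       000111011100
(the carry out of the leftmost column, 0, becomes the leading bit)
Decimal check:
  00100110110 = 256 + 32 + 16 + 4 + 2 = 310
  00010100110 = 128 + 32 + 4 + 2 = 166
  310 + 166 = 476, and 000111011100 = 256 + 128 + 64 + 16 + 8 + 4 = 476 ✓



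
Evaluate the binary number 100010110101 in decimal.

Sum of powers of 2 for each 1-bit:
2^0 + 2^2 + 2^4 + 2^5 + 2^7 + 2^11
= 1 + 4 + 16 + 32 + 128 + 2048
= 2229



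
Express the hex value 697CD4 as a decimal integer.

Expand by place value (powers of 16):
Digit values: C = 12, D = 13
697CD4 = 6 × 16^5 + 9 × 16^4 + 7 × 16^3 + 12 × 16^2 + 13 × 16^1 + 4 × 16^0
= 6 × 1048576 + 9 × 65536 + 7 × 4096 + 12 × 256 + 13 × 16 + 4 × 1
= 6291456 + 589824 + 28672 + 3072 + 208 + 4
= 6913236



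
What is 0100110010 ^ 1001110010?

XOR: 1 when bits differ
  0100110010
^ 1001110010
------------
  1101000000
Decimal: 306 ^ 626 = 832



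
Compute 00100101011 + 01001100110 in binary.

Add column by column from the right: bit + bit + carry-in; write the sum mod 2, carry 1 when the sum is 2 or 3.
carry:  00011011100
        00100101011
+       01001100110
-------------------
       001110010001
(the carry out of the leftmost column, 0, becomes the leading bit)
Decimal check:
  00100101011 = 256 + 32 + 8 + 2 + 1 = 299
  01001100110 = 512 + 64 + 32 + 4 + 2 = 614
  299 + 614 = 913, and 001110010001 = 512 + 256 + 128 + 16 + 1 = 913 ✓



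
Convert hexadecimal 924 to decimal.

Expand by place value (powers of 16):
924 = 9 × 16^2 + 2 × 16^1 + 4 × 16^0
= 9 × 256 + 2 × 16 + 4 × 1
= 2304 + 32 + 4
= 2340



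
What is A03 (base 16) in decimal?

Expand by place value (powers of 16):
Digit values: A = 10
A03 = 10 × 16^2 + 0 × 16^1 + 3 × 16^0
= 10 × 256 + 0 × 16 + 3 × 1
= 2560 + 0 + 3
= 2563



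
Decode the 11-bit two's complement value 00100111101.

Binary: 00100111101
Sign bit: 0 (non-negative)
Read directly as an unsigned value:
00100111101 = 256 + 32 + 16 + 8 + 4 + 1 = 317
Value: 317



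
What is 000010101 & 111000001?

AND: 1 only when both bits are 1
  000010101
& 111000001
-----------
  000000001
Decimal: 21 & 449 = 1



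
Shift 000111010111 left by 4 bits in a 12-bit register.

Original: 000111010111 (decimal 471)
Shift left by 4 positions
Append 4 zeros on the right and drop the 4 high bits that overflow the 12-bit width
Result: 110101110000 (decimal 3440)
Equivalent: 471 << 4 = 471 × 2^4 = 7536, truncated to 12 bits = 3440

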